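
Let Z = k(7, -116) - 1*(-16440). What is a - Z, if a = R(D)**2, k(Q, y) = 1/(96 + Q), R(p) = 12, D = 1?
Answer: -1678489/103 ≈ -16296.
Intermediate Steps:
a = 144 (a = 12**2 = 144)
Z = 1693321/103 (Z = 1/(96 + 7) - 1*(-16440) = 1/103 + 16440 = 1693321/103 ≈ 16440.)
a - Z = 144 - 1*1693321/103 = 144 - 1693321/103 = -1678489/103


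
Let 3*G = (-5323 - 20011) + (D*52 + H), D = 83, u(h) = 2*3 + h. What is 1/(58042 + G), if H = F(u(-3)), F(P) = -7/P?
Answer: 9/459317 ≈ 1.9594e-5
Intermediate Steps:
u(h) = 6 + h
H = -7/3 (H = -7/(6 - 3) = -7/3 ≈ -2.3333)
G = -63061/9 (G = ((-5323 - 20011) + (83*52 - 7/3))/3 = (-25334 + (4316 - 7/3))/3 = (-25334 + 12941/3)/3 = (⅓)*(-63061/3) = -63061/9 ≈ -7006.8)
1/(58042 + G) = 1/(58042 - 63061/9) = 1/(459317/9) = 9/459317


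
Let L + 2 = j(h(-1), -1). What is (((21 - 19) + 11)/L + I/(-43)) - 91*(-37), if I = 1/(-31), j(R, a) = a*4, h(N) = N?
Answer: 26911943/7998 ≈ 3364.8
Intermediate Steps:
j(R, a) = 4*a
I = -1/31 ≈ -0.032258
L = -6 (L = -2 + 4*(-1) = -2 - 4 = -6)
(((21 - 19) + 11)/L + I/(-43)) - 91*(-37) = (((21 - 19) + 11)/(-6) - 1/31/(-43)) - 91*(-37) = ((2 + 11)*(-⅙) - 1/31*(-1/43)) + 3367 = (13*(-⅙) + 1/1333) + 3367 = (-13/6 + 1/1333) + 3367 = -17323/7998 + 3367 = 26911943/7998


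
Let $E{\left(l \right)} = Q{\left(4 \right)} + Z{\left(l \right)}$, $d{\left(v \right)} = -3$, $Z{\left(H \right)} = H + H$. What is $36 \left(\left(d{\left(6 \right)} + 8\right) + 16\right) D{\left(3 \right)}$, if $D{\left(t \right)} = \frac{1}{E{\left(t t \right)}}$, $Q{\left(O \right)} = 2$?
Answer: $\frac{189}{5} \approx 37.8$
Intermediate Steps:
$Z{\left(H \right)} = 2 H$
$E{\left(l \right)} = 2 + 2 l$
$D{\left(t \right)} = \frac{1}{2 + 2 t^{2}}$ ($D{\left(t \right)} = \frac{1}{2 + 2 t t} = \frac{1}{2 + 2 t^{2}}$)
$36 \left(\left(d{\left(6 \right)} + 8\right) + 16\right) D{\left(3 \right)} = 36 \left(\left(-3 + 8\right) + 16\right) \frac{1}{2 \left(1 + 3^{2}\right)} = 36 \left(5 + 16\right) \frac{1}{2 \left(1 + 9\right)} = 36 \cdot 21 \frac{1}{2 \cdot 10} = 756 \cdot \frac{1}{2} \cdot \frac{1}{10} = 756 \cdot \frac{1}{20} = \frac{189}{5}$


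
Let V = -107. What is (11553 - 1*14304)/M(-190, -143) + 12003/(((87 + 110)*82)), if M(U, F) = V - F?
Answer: -7334591/96924 ≈ -75.674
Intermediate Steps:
M(U, F) = -107 - F
(11553 - 1*14304)/M(-190, -143) + 12003/(((87 + 110)*82)) = (11553 - 1*14304)/(-107 - 1*(-143)) + 12003/(((87 + 110)*82)) = (11553 - 14304)/(-107 + 143) + 12003/((197*82)) = -2751/36 + 12003/16154 = -2751*1/36 + 12003*(1/16154) = -917/12 + 12003/16154 = -7334591/96924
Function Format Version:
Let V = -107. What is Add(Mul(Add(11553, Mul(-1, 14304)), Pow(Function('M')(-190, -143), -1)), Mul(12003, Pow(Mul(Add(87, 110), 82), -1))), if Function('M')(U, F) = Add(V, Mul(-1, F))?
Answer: Rational(-7334591, 96924) ≈ -75.674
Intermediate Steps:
Function('M')(U, F) = Add(-107, Mul(-1, F))
Add(Mul(Add(11553, Mul(-1, 14304)), Pow(Function('M')(-190, -143), -1)), Mul(12003, Pow(Mul(Add(87, 110), 82), -1))) = Add(Mul(Add(11553, Mul(-1, 14304)), Pow(Add(-107, Mul(-1, -143)), -1)), Mul(12003, Pow(Mul(Add(87, 110), 82), -1))) = Add(Mul(Add(11553, -14304), Pow(Add(-107, 143), -1)), Mul(12003, Pow(Mul(197, 82), -1))) = Add(Mul(-2751, Pow(36, -1)), Mul(12003, Pow(16154, -1))) = Add(Mul(-2751, Rational(1, 36)), Mul(12003, Rational(1, 16154))) = Add(Rational(-917, 12), Rational(12003, 16154)) = Rational(-7334591, 96924)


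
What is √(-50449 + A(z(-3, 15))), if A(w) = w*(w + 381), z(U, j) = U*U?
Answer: I*√46939 ≈ 216.65*I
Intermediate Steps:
z(U, j) = U²
A(w) = w*(381 + w)
√(-50449 + A(z(-3, 15))) = √(-50449 + (-3)²*(381 + (-3)²)) = √(-50449 + 9*(381 + 9)) = √(-50449 + 9*390) = √(-50449 + 3510) = √(-46939) = I*√46939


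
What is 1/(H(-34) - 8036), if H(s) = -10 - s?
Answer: -1/8012 ≈ -0.00012481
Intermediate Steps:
1/(H(-34) - 8036) = 1/((-10 - 1*(-34)) - 8036) = 1/((-10 + 34) - 8036) = 1/(24 - 8036) = 1/(-8012) = -1/8012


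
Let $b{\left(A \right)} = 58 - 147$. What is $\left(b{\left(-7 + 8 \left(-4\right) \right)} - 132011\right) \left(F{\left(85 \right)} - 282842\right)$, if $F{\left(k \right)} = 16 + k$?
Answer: $37350086100$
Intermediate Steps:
$b{\left(A \right)} = -89$
$\left(b{\left(-7 + 8 \left(-4\right) \right)} - 132011\right) \left(F{\left(85 \right)} - 282842\right) = \left(-89 - 132011\right) \left(\left(16 + 85\right) - 282842\right) = - 132100 \left(101 - 282842\right) = \left(-132100\right) \left(-282741\right) = 37350086100$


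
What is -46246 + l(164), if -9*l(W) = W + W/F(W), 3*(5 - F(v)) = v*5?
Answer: -335183798/7245 ≈ -46264.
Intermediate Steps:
F(v) = 5 - 5*v/3 (F(v) = 5 - v*5/3 = 5 - 5*v/3)
l(W) = -W/9 - W/(9*(5 - 5*W/3)) (l(W) = -(W + W/(5 - 5*W/3))/9 = -W/9 - W/(9*(5 - 5*W/3)))
-46246 + l(164) = -46246 + (1/45)*164*(18 - 5*164)/(-3 + 164) = -46246 + (1/45)*164*(18 - 820)/161 = -46246 + (1/45)*164*(1/161)*(-802) = -46246 - 131528/7245 = -335183798/7245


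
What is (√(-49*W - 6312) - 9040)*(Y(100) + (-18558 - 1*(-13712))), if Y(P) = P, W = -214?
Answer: 42903840 - 4746*√4174 ≈ 4.2597e+7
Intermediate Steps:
(√(-49*W - 6312) - 9040)*(Y(100) + (-18558 - 1*(-13712))) = (√(-49*(-214) - 6312) - 9040)*(100 + (-18558 - 1*(-13712))) = (√(10486 - 6312) - 9040)*(100 + (-18558 + 13712)) = (√4174 - 9040)*(100 - 4846) = (-9040 + √4174)*(-4746) = 42903840 - 4746*√4174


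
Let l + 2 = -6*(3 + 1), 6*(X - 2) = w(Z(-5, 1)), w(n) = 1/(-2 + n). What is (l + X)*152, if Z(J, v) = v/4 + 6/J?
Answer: -647216/177 ≈ -3656.6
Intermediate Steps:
Z(J, v) = 6/J + v/4 (Z(J, v) = v*(¼) + 6/J = v/4 + 6/J = 6/J + v/4)
X = 344/177 (X = 2 + 1/(6*(-2 + (6/(-5) + (¼)*1))) = 2 + 1/(6*(-2 + (6*(-⅕) + ¼))) = 2 + 1/(6*(-2 + (-6/5 + ¼))) = 2 + 1/(6*(-2 - 19/20)) = 2 + 1/(6*(-59/20)) = 2 + (⅙)*(-20/59) = 2 - 10/177 = 344/177 ≈ 1.9435)
l = -26 (l = -2 - 6*(3 + 1) = -2 - 6*4 = -2 - 24 = -26)
(l + X)*152 = (-26 + 344/177)*152 = -4258/177*152 = -647216/177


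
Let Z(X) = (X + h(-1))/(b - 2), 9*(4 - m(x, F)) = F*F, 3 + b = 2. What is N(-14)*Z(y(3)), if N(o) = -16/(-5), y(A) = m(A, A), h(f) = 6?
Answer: -48/5 ≈ -9.6000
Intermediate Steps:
b = -1 (b = -3 + 2 = -1)
m(x, F) = 4 - F**2/9 (m(x, F) = 4 - F*F/9 = 4 - F**2/9)
y(A) = 4 - A**2/9
N(o) = 16/5 (N(o) = -16*(-1/5) = 16/5)
Z(X) = -2 - X/3 (Z(X) = (X + 6)/(-1 - 2) = (6 + X)/(-3) = (6 + X)*(-1/3) = -2 - X/3)
N(-14)*Z(y(3)) = 16*(-2 - (4 - 1/9*3**2)/3)/5 = 16*(-2 - (4 - 1/9*9)/3)/5 = 16*(-2 - (4 - 1)/3)/5 = 16*(-2 - 1/3*3)/5 = 16*(-2 - 1)/5 = (16/5)*(-3) = -48/5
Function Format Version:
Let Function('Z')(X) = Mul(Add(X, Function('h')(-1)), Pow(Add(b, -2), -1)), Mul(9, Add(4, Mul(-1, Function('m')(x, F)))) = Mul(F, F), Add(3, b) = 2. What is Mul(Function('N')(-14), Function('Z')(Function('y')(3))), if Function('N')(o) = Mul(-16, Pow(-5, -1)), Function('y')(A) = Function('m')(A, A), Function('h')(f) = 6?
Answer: Rational(-48, 5) ≈ -9.6000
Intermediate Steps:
b = -1 (b = Add(-3, 2) = -1)
Function('m')(x, F) = Add(4, Mul(Rational(-1, 9), Pow(F, 2))) (Function('m')(x, F) = Add(4, Mul(Rational(-1, 9), Mul(F, F))) = Add(4, Mul(Rational(-1, 9), Pow(F, 2))))
Function('y')(A) = Add(4, Mul(Rational(-1, 9), Pow(A, 2)))
Function('N')(o) = Rational(16, 5) (Function('N')(o) = Mul(-16, Rational(-1, 5)) = Rational(16, 5))
Function('Z')(X) = Add(-2, Mul(Rational(-1, 3), X)) (Function('Z')(X) = Mul(Add(X, 6), Pow(Add(-1, -2), -1)) = Mul(Add(6, X), Pow(-3, -1)) = Mul(Add(6, X), Rational(-1, 3)) = Add(-2, Mul(Rational(-1, 3), X)))
Mul(Function('N')(-14), Function('Z')(Function('y')(3))) = Mul(Rational(16, 5), Add(-2, Mul(Rational(-1, 3), Add(4, Mul(Rational(-1, 9), Pow(3, 2)))))) = Mul(Rational(16, 5), Add(-2, Mul(Rational(-1, 3), Add(4, Mul(Rational(-1, 9), 9))))) = Mul(Rational(16, 5), Add(-2, Mul(Rational(-1, 3), Add(4, -1)))) = Mul(Rational(16, 5), Add(-2, Mul(Rational(-1, 3), 3))) = Mul(Rational(16, 5), Add(-2, -1)) = Mul(Rational(16, 5), -3) = Rational(-48, 5)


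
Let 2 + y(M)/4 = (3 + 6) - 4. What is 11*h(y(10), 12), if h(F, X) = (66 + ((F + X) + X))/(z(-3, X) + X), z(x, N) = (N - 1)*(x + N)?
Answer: 374/37 ≈ 10.108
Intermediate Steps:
y(M) = 12 (y(M) = -8 + 4*((3 + 6) - 4) = -8 + 4*(9 - 4) = -8 + 4*5 = -8 + 20 = 12)
z(x, N) = (-1 + N)*(N + x)
h(F, X) = (66 + F + 2*X)/(3 + X² - 3*X) (h(F, X) = (66 + ((F + X) + X))/((X² - X - 1*(-3) + X*(-3)) + X) = (66 + (F + 2*X))/((X² - X + 3 - 3*X) + X) = (66 + F + 2*X)/((3 + X² - 4*X) + X) = (66 + F + 2*X)/(3 + X² - 3*X))
11*h(y(10), 12) = 11*((66 + 12 + 2*12)/(3 + 12² - 3*12)) = 11*((66 + 12 + 24)/(3 + 144 - 36)) = 11*(102/111) = 11*((1/111)*102) = 11*(34/37) = 374/37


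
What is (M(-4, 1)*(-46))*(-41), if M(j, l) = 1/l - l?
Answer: 0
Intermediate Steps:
(M(-4, 1)*(-46))*(-41) = ((1/1 - 1*1)*(-46))*(-41) = ((1 - 1)*(-46))*(-41) = (0*(-46))*(-41) = 0*(-41) = 0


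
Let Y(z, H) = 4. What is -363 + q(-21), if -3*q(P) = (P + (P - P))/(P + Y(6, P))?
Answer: -6178/17 ≈ -363.41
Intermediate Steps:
q(P) = -P/(3*(4 + P)) (q(P) = -(P + (P - P))/(3*(P + 4)) = -(P + 0)/(3*(4 + P)) = -P/(3*(4 + P)))
-363 + q(-21) = -363 - 1*(-21)/(12 + 3*(-21)) = -363 - 1*(-21)/(12 - 63) = -363 - 1*(-21)/(-51) = -363 - 1*(-21)*(-1/51) = -363 - 7/17 = -6178/17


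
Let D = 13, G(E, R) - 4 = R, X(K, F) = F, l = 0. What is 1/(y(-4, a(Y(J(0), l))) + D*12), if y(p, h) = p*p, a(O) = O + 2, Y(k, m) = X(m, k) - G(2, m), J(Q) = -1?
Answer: 1/172 ≈ 0.0058140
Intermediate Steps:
G(E, R) = 4 + R
Y(k, m) = -4 + k - m (Y(k, m) = k - (4 + m) = k + (-4 - m) = -4 + k - m)
a(O) = 2 + O
y(p, h) = p²
1/(y(-4, a(Y(J(0), l))) + D*12) = 1/((-4)² + 13*12) = 1/(16 + 156) = 1/172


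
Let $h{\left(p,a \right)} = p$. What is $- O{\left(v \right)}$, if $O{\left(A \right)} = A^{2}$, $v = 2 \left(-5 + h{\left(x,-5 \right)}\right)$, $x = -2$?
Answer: $-196$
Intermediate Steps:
$v = -14$ ($v = 2 \left(-5 - 2\right) = 2 \left(-7\right) = -14$)
$- O{\left(v \right)} = - \left(-14\right)^{2} = \left(-1\right) 196 = -196$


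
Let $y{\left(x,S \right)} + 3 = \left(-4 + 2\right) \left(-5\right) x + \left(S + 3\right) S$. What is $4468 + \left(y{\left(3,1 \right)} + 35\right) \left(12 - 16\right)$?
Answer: $4204$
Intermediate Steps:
$y{\left(x,S \right)} = -3 + 10 x + S \left(3 + S\right)$ ($y{\left(x,S \right)} = -3 + \left(\left(-4 + 2\right) \left(-5\right) x + \left(S + 3\right) S\right) = -3 + \left(\left(-2\right) \left(-5\right) x + \left(3 + S\right) S\right) = -3 + \left(10 x + S \left(3 + S\right)\right) = -3 + 10 x + S \left(3 + S\right)$)
$4468 + \left(y{\left(3,1 \right)} + 35\right) \left(12 - 16\right) = 4468 + \left(\left(-3 + 1^{2} + 3 \cdot 1 + 10 \cdot 3\right) + 35\right) \left(12 - 16\right) = 4468 + \left(\left(-3 + 1 + 3 + 30\right) + 35\right) \left(-4\right) = 4468 + \left(31 + 35\right) \left(-4\right) = 4468 + 66 \left(-4\right) = 4468 - 264 = 4204$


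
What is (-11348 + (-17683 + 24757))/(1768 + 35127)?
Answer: -4274/36895 ≈ -0.11584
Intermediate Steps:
(-11348 + (-17683 + 24757))/(1768 + 35127) = (-11348 + 7074)/36895 = -4274*1/36895 = -4274/36895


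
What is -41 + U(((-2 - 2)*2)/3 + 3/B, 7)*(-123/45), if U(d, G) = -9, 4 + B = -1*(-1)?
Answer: -82/5 ≈ -16.400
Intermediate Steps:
B = -3 (B = -4 - 1*(-1) = -4 + 1 = -3)
-41 + U(((-2 - 2)*2)/3 + 3/B, 7)*(-123/45) = -41 - (-1107)/45 = -41 - 9*(-41/15) = -41 + 123/5 = -82/5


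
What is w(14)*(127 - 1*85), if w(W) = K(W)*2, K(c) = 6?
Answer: 504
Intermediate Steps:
w(W) = 12 (w(W) = 6*2 = 12)
w(14)*(127 - 1*85) = 12*(127 - 1*85) = 12*(127 - 85) = 12*42 = 504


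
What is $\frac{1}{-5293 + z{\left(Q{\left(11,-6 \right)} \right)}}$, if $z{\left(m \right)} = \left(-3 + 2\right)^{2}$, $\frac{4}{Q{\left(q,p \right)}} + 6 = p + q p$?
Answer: $- \frac{1}{5292} \approx -0.00018896$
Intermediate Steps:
$Q{\left(q,p \right)} = \frac{4}{-6 + p + p q}$ ($Q{\left(q,p \right)} = \frac{4}{-6 + \left(p + q p\right)} = \frac{4}{-6 + \left(p + p q\right)} = \frac{4}{-6 + p + p q}$)
$z{\left(m \right)} = 1$ ($z{\left(m \right)} = \left(-1\right)^{2} = 1$)
$\frac{1}{-5293 + z{\left(Q{\left(11,-6 \right)} \right)}} = \frac{1}{-5293 + 1} = \frac{1}{-5292} = - \frac{1}{5292}$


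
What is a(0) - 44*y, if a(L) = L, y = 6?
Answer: -264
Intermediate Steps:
a(0) - 44*y = 0 - 44*6 = 0 - 264 = -264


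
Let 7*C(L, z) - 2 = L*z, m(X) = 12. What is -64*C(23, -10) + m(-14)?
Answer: 14676/7 ≈ 2096.6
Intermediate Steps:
C(L, z) = 2/7 + L*z/7 (C(L, z) = 2/7 + (L*z)/7 = 2/7 + L*z/7)
-64*C(23, -10) + m(-14) = -64*(2/7 + (⅐)*23*(-10)) + 12 = -64*(2/7 - 230/7) + 12 = -64*(-228/7) + 12 = 14592/7 + 12 = 14676/7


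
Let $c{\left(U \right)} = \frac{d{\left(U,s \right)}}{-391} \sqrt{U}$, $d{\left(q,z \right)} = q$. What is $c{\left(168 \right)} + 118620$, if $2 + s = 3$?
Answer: $118620 - \frac{336 \sqrt{42}}{391} \approx 1.1861 \cdot 10^{5}$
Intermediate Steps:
$s = 1$ ($s = -2 + 3 = 1$)
$c{\left(U \right)} = - \frac{U^{\frac{3}{2}}}{391}$ ($c{\left(U \right)} = \frac{U}{-391} \sqrt{U} = U \left(- \frac{1}{391}\right) \sqrt{U} = - \frac{U}{391} \sqrt{U} = - \frac{U^{\frac{3}{2}}}{391}$)
$c{\left(168 \right)} + 118620 = - \frac{168^{\frac{3}{2}}}{391} + 118620 = - \frac{336 \sqrt{42}}{391} + 118620 = 118620 - \frac{336 \sqrt{42}}{391}$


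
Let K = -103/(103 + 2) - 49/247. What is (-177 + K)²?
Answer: 21354389608561/672624225 ≈ 31748.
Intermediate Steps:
K = -30586/25935 (K = -103/105 - 49*1/247 = -103*1/105 - 49/247 = -103/105 - 49/247 = -30586/25935 ≈ -1.1793)
(-177 + K)² = (-177 - 30586/25935)² = (-4621081/25935)² = 21354389608561/672624225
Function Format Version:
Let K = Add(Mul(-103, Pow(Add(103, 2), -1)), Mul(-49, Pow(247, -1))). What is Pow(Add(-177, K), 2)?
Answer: Rational(21354389608561, 672624225) ≈ 31748.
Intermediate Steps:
K = Rational(-30586, 25935) (K = Add(Mul(-103, Pow(105, -1)), Mul(-49, Rational(1, 247))) = Add(Mul(-103, Rational(1, 105)), Rational(-49, 247)) = Add(Rational(-103, 105), Rational(-49, 247)) = Rational(-30586, 25935) ≈ -1.1793)
Pow(Add(-177, K), 2) = Pow(Add(-177, Rational(-30586, 25935)), 2) = Pow(Rational(-4621081, 25935), 2) = Rational(21354389608561, 672624225)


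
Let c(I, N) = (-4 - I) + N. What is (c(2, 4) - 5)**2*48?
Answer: 2352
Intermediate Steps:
c(I, N) = -4 + N - I
(c(2, 4) - 5)**2*48 = ((-4 + 4 - 1*2) - 5)**2*48 = ((-4 + 4 - 2) - 5)**2*48 = (-2 - 5)**2*48 = (-7)**2*48 = 49*48 = 2352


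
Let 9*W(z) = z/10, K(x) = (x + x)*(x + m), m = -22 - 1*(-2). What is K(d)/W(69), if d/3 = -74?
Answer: 3223440/23 ≈ 1.4015e+5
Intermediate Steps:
m = -20 (m = -22 + 2 = -20)
d = -222 (d = 3*(-74) = -222)
K(x) = 2*x*(-20 + x) (K(x) = (x + x)*(x - 20) = (2*x)*(-20 + x) = 2*x*(-20 + x))
W(z) = z/90 (W(z) = (z/10)/9 = z/90)
K(d)/W(69) = (2*(-222)*(-20 - 222))/(((1/90)*69)) = (2*(-222)*(-242))/(23/30) = 107448*(30/23) = 3223440/23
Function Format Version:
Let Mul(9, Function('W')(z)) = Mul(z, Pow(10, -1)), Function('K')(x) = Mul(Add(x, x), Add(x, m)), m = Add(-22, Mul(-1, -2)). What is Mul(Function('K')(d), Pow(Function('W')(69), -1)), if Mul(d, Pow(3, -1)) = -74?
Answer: Rational(3223440, 23) ≈ 1.4015e+5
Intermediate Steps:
m = -20 (m = Add(-22, 2) = -20)
d = -222 (d = Mul(3, -74) = -222)
Function('K')(x) = Mul(2, x, Add(-20, x)) (Function('K')(x) = Mul(Add(x, x), Add(x, -20)) = Mul(Mul(2, x), Add(-20, x)) = Mul(2, x, Add(-20, x)))
Function('W')(z) = Mul(Rational(1, 90), z) (Function('W')(z) = Mul(Rational(1, 9), Mul(z, Pow(10, -1))) = Mul(Rational(1, 9), Mul(z, Rational(1, 10))) = Mul(Rational(1, 9), Mul(Rational(1, 10), z)) = Mul(Rational(1, 90), z))
Mul(Function('K')(d), Pow(Function('W')(69), -1)) = Mul(Mul(2, -222, Add(-20, -222)), Pow(Mul(Rational(1, 90), 69), -1)) = Mul(Mul(2, -222, -242), Pow(Rational(23, 30), -1)) = Mul(107448, Rational(30, 23)) = Rational(3223440, 23)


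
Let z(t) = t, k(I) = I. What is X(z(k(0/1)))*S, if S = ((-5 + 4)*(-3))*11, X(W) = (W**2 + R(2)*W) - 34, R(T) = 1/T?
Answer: -1122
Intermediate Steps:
X(W) = -34 + W**2 + W/2 (X(W) = (W**2 + W/2) - 34 = -34 + W**2 + W/2)
S = 33 (S = -1*(-3)*11 = 3*11 = 33)
X(z(k(0/1)))*S = (-34 + (0/1)**2 + (0/1)/2)*33 = (-34 + (0*1)**2 + (0*1)/2)*33 = (-34 + 0**2 + (1/2)*0)*33 = (-34 + 0 + 0)*33 = -34*33 = -1122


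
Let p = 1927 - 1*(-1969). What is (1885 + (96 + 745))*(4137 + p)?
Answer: 21897958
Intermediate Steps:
p = 3896 (p = 1927 + 1969 = 3896)
(1885 + (96 + 745))*(4137 + p) = (1885 + (96 + 745))*(4137 + 3896) = (1885 + 841)*8033 = 2726*8033 = 21897958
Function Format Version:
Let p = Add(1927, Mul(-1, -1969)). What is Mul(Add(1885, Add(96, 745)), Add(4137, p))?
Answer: 21897958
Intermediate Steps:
p = 3896 (p = Add(1927, 1969) = 3896)
Mul(Add(1885, Add(96, 745)), Add(4137, p)) = Mul(Add(1885, Add(96, 745)), Add(4137, 3896)) = Mul(Add(1885, 841), 8033) = Mul(2726, 8033) = 21897958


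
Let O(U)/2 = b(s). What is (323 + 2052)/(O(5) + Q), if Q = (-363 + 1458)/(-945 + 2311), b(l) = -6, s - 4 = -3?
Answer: -3244250/15297 ≈ -212.08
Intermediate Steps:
s = 1 (s = 4 - 3 = 1)
Q = 1095/1366 ≈ 0.80161
O(U) = -12 (O(U) = 2*(-6) = -12)
(323 + 2052)/(O(5) + Q) = (323 + 2052)/(-12 + 1095/1366) = 2375/(-15297/1366) = 2375*(-1366/15297) = -3244250/15297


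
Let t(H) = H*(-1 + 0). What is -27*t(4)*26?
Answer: 2808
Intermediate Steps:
t(H) = -H (t(H) = H*(-1) = -H)
-27*t(4)*26 = -(-27)*4*26 = -27*(-4)*26 = 108*26 = 2808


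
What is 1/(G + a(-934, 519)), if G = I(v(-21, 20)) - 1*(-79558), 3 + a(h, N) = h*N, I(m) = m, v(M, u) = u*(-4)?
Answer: -1/405271 ≈ -2.4675e-6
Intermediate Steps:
v(M, u) = -4*u
a(h, N) = -3 + N*h (a(h, N) = -3 + h*N = -3 + N*h)
G = 79478 (G = -4*20 - 1*(-79558) = -80 + 79558 = 79478)
1/(G + a(-934, 519)) = 1/(79478 + (-3 + 519*(-934))) = 1/(79478 + (-3 - 484746)) = 1/(79478 - 484749) = 1/(-405271) = -1/405271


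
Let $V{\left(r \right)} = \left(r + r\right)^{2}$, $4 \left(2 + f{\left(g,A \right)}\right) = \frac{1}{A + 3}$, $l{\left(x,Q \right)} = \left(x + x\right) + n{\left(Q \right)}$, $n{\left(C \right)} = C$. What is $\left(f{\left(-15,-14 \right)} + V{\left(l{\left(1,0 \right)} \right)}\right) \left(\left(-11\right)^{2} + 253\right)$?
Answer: $\frac{10455}{2} \approx 5227.5$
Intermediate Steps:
$l{\left(x,Q \right)} = Q + 2 x$ ($l{\left(x,Q \right)} = \left(x + x\right) + Q = 2 x + Q = Q + 2 x$)
$f{\left(g,A \right)} = -2 + \frac{1}{4 \left(3 + A\right)}$ ($f{\left(g,A \right)} = -2 + \frac{1}{4 \left(A + 3\right)} = -2 + \frac{1}{4 \left(3 + A\right)}$)
$V{\left(r \right)} = 4 r^{2}$ ($V{\left(r \right)} = \left(2 r\right)^{2} = 4 r^{2}$)
$\left(f{\left(-15,-14 \right)} + V{\left(l{\left(1,0 \right)} \right)}\right) \left(\left(-11\right)^{2} + 253\right) = \left(\frac{-23 - -112}{4 \left(3 - 14\right)} + 4 \left(0 + 2 \cdot 1\right)^{2}\right) \left(\left(-11\right)^{2} + 253\right) = \left(\frac{-23 + 112}{4 \left(-11\right)} + 4 \left(0 + 2\right)^{2}\right) \left(121 + 253\right) = \left(\frac{1}{4} \left(- \frac{1}{11}\right) 89 + 4 \cdot 2^{2}\right) 374 = \left(- \frac{89}{44} + 4 \cdot 4\right) 374 = \left(- \frac{89}{44} + 16\right) 374 = \frac{615}{44} \cdot 374 = \frac{10455}{2}$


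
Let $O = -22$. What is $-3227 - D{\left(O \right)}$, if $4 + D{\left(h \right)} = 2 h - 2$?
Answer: $-3177$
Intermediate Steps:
$D{\left(h \right)} = -6 + 2 h$ ($D{\left(h \right)} = -4 + \left(2 h - 2\right) = -4 + \left(-2 + 2 h\right) = -6 + 2 h$)
$-3227 - D{\left(O \right)} = -3227 - \left(-6 + 2 \left(-22\right)\right) = -3227 - \left(-6 - 44\right) = -3227 - -50 = -3227 + 50 = -3177$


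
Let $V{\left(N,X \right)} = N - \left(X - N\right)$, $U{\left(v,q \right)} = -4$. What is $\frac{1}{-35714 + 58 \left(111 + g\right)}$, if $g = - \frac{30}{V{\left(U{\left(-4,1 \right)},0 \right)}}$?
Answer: $- \frac{2}{58117} \approx -3.4413 \cdot 10^{-5}$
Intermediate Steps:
$V{\left(N,X \right)} = - X + 2 N$ ($V{\left(N,X \right)} = N + \left(N - X\right) = - X + 2 N$)
$g = \frac{15}{4}$ ($g = - \frac{30}{\left(-1\right) 0 + 2 \left(-4\right)} = - \frac{30}{0 - 8} = - \frac{30}{-8} = \left(-30\right) \left(- \frac{1}{8}\right) = \frac{15}{4} \approx 3.75$)
$\frac{1}{-35714 + 58 \left(111 + g\right)} = \frac{1}{-35714 + 58 \left(111 + \frac{15}{4}\right)} = \frac{1}{-35714 + 58 \cdot \frac{459}{4}} = \frac{1}{-35714 + \frac{13311}{2}} = \frac{1}{- \frac{58117}{2}} = - \frac{2}{58117}$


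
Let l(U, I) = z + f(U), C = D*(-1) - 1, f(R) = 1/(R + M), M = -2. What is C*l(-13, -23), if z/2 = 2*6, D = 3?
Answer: -1436/15 ≈ -95.733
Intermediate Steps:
f(R) = 1/(-2 + R) (f(R) = 1/(R - 2) = 1/(-2 + R))
z = 24 (z = 2*(2*6) = 2*12 = 24)
C = -4 (C = 3*(-1) - 1 = -3 - 1 = -4)
l(U, I) = 24 + 1/(-2 + U)
C*l(-13, -23) = -4*(-47 + 24*(-13))/(-2 - 13) = -4*(-47 - 312)/(-15) = -(-4)*(-359)/15 = -4*359/15 = -1436/15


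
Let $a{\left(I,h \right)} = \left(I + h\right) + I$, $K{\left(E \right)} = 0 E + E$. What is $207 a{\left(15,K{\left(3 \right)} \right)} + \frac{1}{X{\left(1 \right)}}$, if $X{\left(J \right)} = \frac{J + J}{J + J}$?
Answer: $6832$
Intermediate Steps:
$X{\left(J \right)} = 1$ ($X{\left(J \right)} = \frac{2 J}{2 J} = 2 J \frac{1}{2 J} = 1$)
$K{\left(E \right)} = E$ ($K{\left(E \right)} = 0 + E = E$)
$a{\left(I,h \right)} = h + 2 I$
$207 a{\left(15,K{\left(3 \right)} \right)} + \frac{1}{X{\left(1 \right)}} = 207 \left(3 + 2 \cdot 15\right) + 1^{-1} = 207 \left(3 + 30\right) + 1 = 207 \cdot 33 + 1 = 6831 + 1 = 6832$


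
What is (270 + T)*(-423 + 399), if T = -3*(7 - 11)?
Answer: -6768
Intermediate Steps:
T = 12 (T = -3*(-4) = 12)
(270 + T)*(-423 + 399) = (270 + 12)*(-423 + 399) = 282*(-24) = -6768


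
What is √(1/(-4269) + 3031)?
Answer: √55238033922/4269 ≈ 55.055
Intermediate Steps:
√(1/(-4269) + 3031) = √(-1/4269 + 3031) = √(12939338/4269) = √55238033922/4269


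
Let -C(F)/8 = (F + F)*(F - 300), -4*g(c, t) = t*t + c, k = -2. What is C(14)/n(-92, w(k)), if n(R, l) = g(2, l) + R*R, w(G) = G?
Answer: 128128/16925 ≈ 7.5703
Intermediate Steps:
g(c, t) = -c/4 - t**2/4 (g(c, t) = -(t*t + c)/4 = -(t**2 + c)/4 = -(c + t**2)/4 = -c/4 - t**2/4)
n(R, l) = -1/2 + R**2 - l**2/4 (n(R, l) = (-1/4*2 - l**2/4) + R*R = (-1/2 - l**2/4) + R**2 = -1/2 + R**2 - l**2/4)
C(F) = -16*F*(-300 + F) (C(F) = -8*(F + F)*(F - 300) = -8*2*F*(-300 + F) = -16*F*(-300 + F))
C(14)/n(-92, w(k)) = (16*14*(300 - 1*14))/(-1/2 + (-92)**2 - 1/4*(-2)**2) = (16*14*(300 - 14))/(-1/2 + 8464 - 1/4*4) = (16*14*286)/(-1/2 + 8464 - 1) = 64064/(16925/2) = 64064*(2/16925) = 128128/16925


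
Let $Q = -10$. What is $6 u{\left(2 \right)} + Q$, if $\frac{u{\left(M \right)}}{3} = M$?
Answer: $26$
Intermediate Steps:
$u{\left(M \right)} = 3 M$
$6 u{\left(2 \right)} + Q = 6 \cdot 3 \cdot 2 - 10 = 6 \cdot 6 - 10 = 36 - 10 = 26$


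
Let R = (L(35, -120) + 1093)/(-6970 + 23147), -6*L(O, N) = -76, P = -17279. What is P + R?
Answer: -838563832/48531 ≈ -17279.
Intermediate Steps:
L(O, N) = 38/3 (L(O, N) = -1/6*(-76) = 38/3)
R = 3317/48531 (R = (38/3 + 1093)/(-6970 + 23147) = (3317/3)/16177 = (3317/3)*(1/16177) = 3317/48531 ≈ 0.068348)
P + R = -17279 + 3317/48531 = -838563832/48531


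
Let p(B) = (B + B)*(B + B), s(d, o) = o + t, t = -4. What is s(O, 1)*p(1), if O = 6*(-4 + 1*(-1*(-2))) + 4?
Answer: -12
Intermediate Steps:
O = -8 (O = 6*(-4 + 1*2) + 4 = 6*(-4 + 2) + 4 = 6*(-2) + 4 = -12 + 4 = -8)
s(d, o) = -4 + o (s(d, o) = o - 4 = -4 + o)
p(B) = 4*B² (p(B) = (2*B)*(2*B) = 4*B²)
s(O, 1)*p(1) = (-4 + 1)*(4*1²) = -12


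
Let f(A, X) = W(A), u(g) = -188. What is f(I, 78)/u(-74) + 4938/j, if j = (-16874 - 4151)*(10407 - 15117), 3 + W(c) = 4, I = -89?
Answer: -16349901/3102869500 ≈ -0.0052693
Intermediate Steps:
W(c) = 1 (W(c) = -3 + 4 = 1)
f(A, X) = 1
j = 99027750 (j = -21025*(-4710) = 99027750)
f(I, 78)/u(-74) + 4938/j = 1/(-188) + 4938/99027750 = 1*(-1/188) + 4938*(1/99027750) = -1/188 + 823/16504625 = -16349901/3102869500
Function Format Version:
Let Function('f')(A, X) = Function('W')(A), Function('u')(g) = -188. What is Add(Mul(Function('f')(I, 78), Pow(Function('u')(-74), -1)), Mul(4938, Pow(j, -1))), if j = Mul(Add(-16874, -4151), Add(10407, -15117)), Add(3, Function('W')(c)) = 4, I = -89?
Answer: Rational(-16349901, 3102869500) ≈ -0.0052693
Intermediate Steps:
Function('W')(c) = 1 (Function('W')(c) = Add(-3, 4) = 1)
Function('f')(A, X) = 1
j = 99027750 (j = Mul(-21025, -4710) = 99027750)
Add(Mul(Function('f')(I, 78), Pow(Function('u')(-74), -1)), Mul(4938, Pow(j, -1))) = Add(Mul(1, Pow(-188, -1)), Mul(4938, Pow(99027750, -1))) = Add(Mul(1, Rational(-1, 188)), Mul(4938, Rational(1, 99027750))) = Add(Rational(-1, 188), Rational(823, 16504625)) = Rational(-16349901, 3102869500)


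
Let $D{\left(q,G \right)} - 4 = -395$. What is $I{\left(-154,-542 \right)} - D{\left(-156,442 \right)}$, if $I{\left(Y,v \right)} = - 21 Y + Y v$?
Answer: $87093$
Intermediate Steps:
$D{\left(q,G \right)} = -391$ ($D{\left(q,G \right)} = 4 - 395 = -391$)
$I{\left(-154,-542 \right)} - D{\left(-156,442 \right)} = - 154 \left(-21 - 542\right) - -391 = \left(-154\right) \left(-563\right) + 391 = 86702 + 391 = 87093$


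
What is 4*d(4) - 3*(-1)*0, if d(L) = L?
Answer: 16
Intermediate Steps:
4*d(4) - 3*(-1)*0 = 4*4 - 3*(-1)*0 = 16 + 3*0 = 16 + 0 = 16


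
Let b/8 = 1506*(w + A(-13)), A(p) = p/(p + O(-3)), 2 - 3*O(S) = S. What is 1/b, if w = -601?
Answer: -17/122859480 ≈ -1.3837e-7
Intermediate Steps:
O(S) = ⅔ - S/3
A(p) = p/(5/3 + p) (A(p) = p/(p + (⅔ - ⅓*(-3))) = p/(p + (⅔ + 1)) = p/(p + 5/3) = p/(5/3 + p))
b = -122859480/17 (b = 8*(1506*(-601 + 3*(-13)/(5 + 3*(-13)))) = 8*(1506*(-601 + 3*(-13)/(5 - 39))) = 8*(1506*(-601 + 3*(-13)/(-34))) = 8*(1506*(-601 + 3*(-13)*(-1/34))) = 8*(1506*(-601 + 39/34)) = 8*(1506*(-20395/34)) = 8*(-15357435/17) = -122859480/17 ≈ -7.2270e+6)
1/b = 1/(-122859480/17) = -17/122859480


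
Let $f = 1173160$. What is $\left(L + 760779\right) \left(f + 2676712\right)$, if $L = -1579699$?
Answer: $-3152737178240$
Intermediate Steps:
$\left(L + 760779\right) \left(f + 2676712\right) = \left(-1579699 + 760779\right) \left(1173160 + 2676712\right) = \left(-818920\right) 3849872 = -3152737178240$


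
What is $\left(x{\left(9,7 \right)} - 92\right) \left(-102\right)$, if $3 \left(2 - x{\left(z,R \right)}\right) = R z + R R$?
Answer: $12988$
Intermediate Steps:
$x{\left(z,R \right)} = 2 - \frac{R^{2}}{3} - \frac{R z}{3}$ ($x{\left(z,R \right)} = 2 - \frac{R z + R R}{3} = 2 - \frac{R z + R^{2}}{3} = 2 - \frac{R^{2} + R z}{3} = 2 - \left(\frac{R^{2}}{3} + \frac{R z}{3}\right) = 2 - \frac{R^{2}}{3} - \frac{R z}{3}$)
$\left(x{\left(9,7 \right)} - 92\right) \left(-102\right) = \left(\left(2 - \frac{7^{2}}{3} - \frac{7}{3} \cdot 9\right) - 92\right) \left(-102\right) = \left(\left(2 - \frac{49}{3} - 21\right) - 92\right) \left(-102\right) = \left(- \frac{106}{3} - 92\right) \left(-102\right) = \left(- \frac{382}{3}\right) \left(-102\right) = 12988$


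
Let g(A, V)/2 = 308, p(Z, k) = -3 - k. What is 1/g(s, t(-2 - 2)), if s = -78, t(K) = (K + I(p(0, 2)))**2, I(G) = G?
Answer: 1/616 ≈ 0.0016234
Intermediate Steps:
t(K) = (-5 + K)**2 (t(K) = (K + (-3 - 1*2))**2 = (K + (-3 - 2))**2 = (K - 5)**2 = (-5 + K)**2)
g(A, V) = 616 (g(A, V) = 2*308 = 616)
1/g(s, t(-2 - 2)) = 1/616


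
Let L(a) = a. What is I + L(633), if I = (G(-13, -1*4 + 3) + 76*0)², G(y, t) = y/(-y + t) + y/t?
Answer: 111601/144 ≈ 775.01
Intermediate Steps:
G(y, t) = y/t + y/(t - y) (G(y, t) = y/(t - y) + y/t = y/t + y/(t - y))
I = 20449/144 (I = (-13*(-1*(-13) + 2*(-1*4 + 3))/((-1*4 + 3)*((-1*4 + 3) - 1*(-13))) + 76*0)² = (-13*(13 + 2*(-4 + 3))/((-4 + 3)*((-4 + 3) + 13)) + 0)² = (-13*(13 + 2*(-1))/(-1*(-1 + 13)) + 0)² = (-13*(-1)*(13 - 2)/12 + 0)² = (-13*(-1)*1/12*11 + 0)² = (143/12 + 0)² = (143/12)² = 20449/144 ≈ 142.01)
I + L(633) = 20449/144 + 633 = 111601/144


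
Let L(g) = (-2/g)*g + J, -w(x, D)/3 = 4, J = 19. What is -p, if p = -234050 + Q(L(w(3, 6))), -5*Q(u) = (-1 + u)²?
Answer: 1170506/5 ≈ 2.3410e+5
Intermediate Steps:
w(x, D) = -12 (w(x, D) = -3*4 = -12)
L(g) = 17 (L(g) = (-2/g)*g + 19 = -2 + 19 = 17)
Q(u) = -(-1 + u)²/5
p = -1170506/5 (p = -234050 - (-1 + 17)²/5 = -234050 - ⅕*16² = -234050 - ⅕*256 = -234050 - 256/5 = -1170506/5 ≈ -2.3410e+5)
-p = -1*(-1170506/5) = 1170506/5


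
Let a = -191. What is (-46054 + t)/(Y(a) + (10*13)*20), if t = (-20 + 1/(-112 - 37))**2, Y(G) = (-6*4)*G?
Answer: -1013558493/159491984 ≈ -6.3549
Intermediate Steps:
Y(G) = -24*G
t = 8886361/22201 (t = (-20 + 1/(-149))**2 = (-20 - 1/149)**2 = (-2981/149)**2 = 8886361/22201 ≈ 400.27)
(-46054 + t)/(Y(a) + (10*13)*20) = (-46054 + 8886361/22201)/(-24*(-191) + (10*13)*20) = -1013558493/(22201*(4584 + 130*20)) = -1013558493/(22201*(4584 + 2600)) = -1013558493/22201/7184 = -1013558493/22201*1/7184 = -1013558493/159491984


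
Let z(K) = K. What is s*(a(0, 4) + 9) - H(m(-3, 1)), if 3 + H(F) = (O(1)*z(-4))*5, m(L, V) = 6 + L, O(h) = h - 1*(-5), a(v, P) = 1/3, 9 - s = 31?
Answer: -247/3 ≈ -82.333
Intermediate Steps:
s = -22 (s = 9 - 1*31 = 9 - 31 = -22)
a(v, P) = ⅓
O(h) = 5 + h (O(h) = h + 5 = 5 + h)
H(F) = -123 (H(F) = -3 + ((5 + 1)*(-4))*5 = -3 + (6*(-4))*5 = -3 - 24*5 = -3 - 120 = -123)
s*(a(0, 4) + 9) - H(m(-3, 1)) = -22*(⅓ + 9) - 1*(-123) = -22*28/3 + 123 = -616/3 + 123 = -247/3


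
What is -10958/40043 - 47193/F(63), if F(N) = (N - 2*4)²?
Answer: -1922897249/121130075 ≈ -15.875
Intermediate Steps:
F(N) = (-8 + N)² (F(N) = (N - 8)² = (-8 + N)²)
-10958/40043 - 47193/F(63) = -10958/40043 - 47193/(-8 + 63)² = -10958*1/40043 - 47193/(55²) = -10958/40043 - 47193/3025 = -1922897249/121130075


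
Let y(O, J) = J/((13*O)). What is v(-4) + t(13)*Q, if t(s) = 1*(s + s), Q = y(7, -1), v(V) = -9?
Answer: -65/7 ≈ -9.2857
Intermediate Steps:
y(O, J) = J/(13*O) (y(O, J) = J*(1/(13*O)) = J/(13*O))
Q = -1/91 (Q = (1/13)*(-1)/7 = (1/13)*(-1)*(⅐) = -1/91 ≈ -0.010989)
t(s) = 2*s (t(s) = 1*(2*s) = 2*s)
v(-4) + t(13)*Q = -9 + (2*13)*(-1/91) = -9 + 26*(-1/91) = -9 - 2/7 = -65/7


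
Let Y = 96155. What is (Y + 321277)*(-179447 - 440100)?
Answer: -258618743304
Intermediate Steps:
(Y + 321277)*(-179447 - 440100) = (96155 + 321277)*(-179447 - 440100) = 417432*(-619547) = -258618743304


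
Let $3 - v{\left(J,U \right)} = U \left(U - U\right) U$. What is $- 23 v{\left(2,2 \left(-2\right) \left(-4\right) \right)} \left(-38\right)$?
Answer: $2622$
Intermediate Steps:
$v{\left(J,U \right)} = 3$ ($v{\left(J,U \right)} = 3 - U \left(U - U\right) U = 3 - U 0 U = 3 - 0 U = 3 - 0 = 3 + 0 = 3$)
$- 23 v{\left(2,2 \left(-2\right) \left(-4\right) \right)} \left(-38\right) = \left(-23\right) 3 \left(-38\right) = \left(-69\right) \left(-38\right) = 2622$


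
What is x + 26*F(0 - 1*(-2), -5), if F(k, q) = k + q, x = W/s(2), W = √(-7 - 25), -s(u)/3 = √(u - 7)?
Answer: -78 - 4*√10/15 ≈ -78.843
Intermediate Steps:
s(u) = -3*√(-7 + u) (s(u) = -3*√(u - 7) = -3*√(-7 + u))
W = 4*I*√2 (W = √(-32) = 4*I*√2 ≈ 5.6569*I)
x = -4*√10/15 (x = (4*I*√2)/((-3*√(-7 + 2))) = (4*I*√2)/((-3*I*√5)) = (4*I*√2)*(I*√5/15) = -4*√10/15 ≈ -0.84327)
x + 26*F(0 - 1*(-2), -5) = -4*√10/15 + 26*((0 - 1*(-2)) - 5) = -4*√10/15 + 26*((0 + 2) - 5) = -4*√10/15 + 26*(2 - 5) = -4*√10/15 + 26*(-3) = -4*√10/15 - 78 = -78 - 4*√10/15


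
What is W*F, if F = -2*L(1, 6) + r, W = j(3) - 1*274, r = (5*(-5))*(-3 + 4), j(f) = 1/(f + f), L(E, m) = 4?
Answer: 18073/2 ≈ 9036.5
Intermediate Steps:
j(f) = 1/(2*f)
r = -25 (r = -25*1 = -25)
W = -1643/6 (W = (1/2)/3 - 1*274 = (1/2)*(1/3) - 274 = 1/6 - 274 = -1643/6 ≈ -273.83)
F = -33 (F = -2*4 - 25 = -8 - 25 = -33)
W*F = -1643/6*(-33) = 18073/2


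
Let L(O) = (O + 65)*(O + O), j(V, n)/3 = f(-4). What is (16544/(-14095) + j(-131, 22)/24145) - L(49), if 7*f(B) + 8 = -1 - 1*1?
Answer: -5323495421422/476453285 ≈ -11173.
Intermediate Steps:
f(B) = -10/7 (f(B) = -8/7 + (-1 - 1*1)/7 = -8/7 + (-1 - 1)/7 = -8/7 + (1/7)*(-2) = -8/7 - 2/7 = -10/7)
j(V, n) = -30/7 (j(V, n) = 3*(-10/7) = -30/7)
L(O) = 2*O*(65 + O) (L(O) = (65 + O)*(2*O) = 2*O*(65 + O))
(16544/(-14095) + j(-131, 22)/24145) - L(49) = (16544/(-14095) - 30/7/24145) - 2*49*(65 + 49) = (16544*(-1/14095) - 30/7*1/24145) - 2*49*114 = (-16544/14095 - 6/33803) - 1*11172 = -559321402/476453285 - 11172 = -5323495421422/476453285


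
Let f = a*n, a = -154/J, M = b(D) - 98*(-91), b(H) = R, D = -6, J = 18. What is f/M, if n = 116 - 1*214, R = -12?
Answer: 3773/40077 ≈ 0.094144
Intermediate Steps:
b(H) = -12
n = -98 (n = 116 - 214 = -98)
M = 8906 (M = -12 - 98*(-91) = -12 + 8918 = 8906)
a = -77/9 (a = -154/18 = -154*1/18 = -77/9 ≈ -8.5556)
f = 7546/9 (f = -77/9*(-98) = 7546/9 ≈ 838.44)
f/M = (7546/9)/8906 = (7546/9)*(1/8906) = 3773/40077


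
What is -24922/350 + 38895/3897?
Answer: -13917964/227325 ≈ -61.225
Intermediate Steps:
-24922/350 + 38895/3897 = -24922*1/350 + 38895*(1/3897) = -12461/175 + 12965/1299 = -13917964/227325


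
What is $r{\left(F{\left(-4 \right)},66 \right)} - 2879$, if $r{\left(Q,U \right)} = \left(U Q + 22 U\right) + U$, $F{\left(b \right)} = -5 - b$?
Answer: $-1427$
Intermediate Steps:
$r{\left(Q,U \right)} = 23 U + Q U$ ($r{\left(Q,U \right)} = \left(Q U + 22 U\right) + U = \left(22 U + Q U\right) + U = 23 U + Q U$)
$r{\left(F{\left(-4 \right)},66 \right)} - 2879 = 66 \left(23 - 1\right) - 2879 = 66 \cdot 22 - 2879 = 1452 - 2879 = -1427$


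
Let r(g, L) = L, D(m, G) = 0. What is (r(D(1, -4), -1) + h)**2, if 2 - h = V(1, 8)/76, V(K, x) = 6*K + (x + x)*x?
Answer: 841/1444 ≈ 0.58241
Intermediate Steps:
V(K, x) = 2*x**2 + 6*K (V(K, x) = 6*K + (2*x)*x = 6*K + 2*x**2 = 2*x**2 + 6*K)
h = 9/38 (h = 2 - (2*8**2 + 6*1)/76 = 2 - (2*64 + 6)/76 = 2 - (128 + 6)/76 = 2 - 134/76 = 2 - 1*67/38 = 2 - 67/38 = 9/38 ≈ 0.23684)
(r(D(1, -4), -1) + h)**2 = (-1 + 9/38)**2 = (-29/38)**2 = 841/1444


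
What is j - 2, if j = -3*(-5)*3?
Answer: 43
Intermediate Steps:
j = 45 (j = 15*3 = 45)
j - 2 = 45 - 2 = 43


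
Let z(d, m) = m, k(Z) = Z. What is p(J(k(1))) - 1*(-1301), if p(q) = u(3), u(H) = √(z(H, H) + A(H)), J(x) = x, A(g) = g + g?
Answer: 1304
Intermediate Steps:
A(g) = 2*g
u(H) = √3*√H (u(H) = √(H + 2*H) = √(3*H) = √3*√H)
p(q) = 3 (p(q) = √3*√3 = 3)
p(J(k(1))) - 1*(-1301) = 3 - 1*(-1301) = 3 + 1301 = 1304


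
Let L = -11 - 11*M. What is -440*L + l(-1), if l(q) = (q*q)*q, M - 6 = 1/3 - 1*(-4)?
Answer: 164557/3 ≈ 54852.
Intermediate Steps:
M = 31/3 (M = 6 + (1/3 - 1*(-4)) = 6 + (⅓ + 4) = 6 + 13/3 = 31/3 ≈ 10.333)
l(q) = q³ (l(q) = q²*q = q³)
L = -374/3 (L = -11 - 11*31/3 = -11 - 341/3 = -374/3 ≈ -124.67)
-440*L + l(-1) = -440*(-374/3) + (-1)³ = 164560/3 - 1 = 164557/3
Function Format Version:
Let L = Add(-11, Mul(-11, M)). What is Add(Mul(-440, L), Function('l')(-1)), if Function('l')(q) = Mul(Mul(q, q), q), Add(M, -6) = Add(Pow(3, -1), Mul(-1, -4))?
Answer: Rational(164557, 3) ≈ 54852.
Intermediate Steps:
M = Rational(31, 3) (M = Add(6, Add(Pow(3, -1), Mul(-1, -4))) = Add(6, Add(Rational(1, 3), 4)) = Add(6, Rational(13, 3)) = Rational(31, 3) ≈ 10.333)
Function('l')(q) = Pow(q, 3) (Function('l')(q) = Mul(Pow(q, 2), q) = Pow(q, 3))
L = Rational(-374, 3) (L = Add(-11, Mul(-11, Rational(31, 3))) = Add(-11, Rational(-341, 3)) = Rational(-374, 3) ≈ -124.67)
Add(Mul(-440, L), Function('l')(-1)) = Add(Mul(-440, Rational(-374, 3)), Pow(-1, 3)) = Add(Rational(164560, 3), -1) = Rational(164557, 3)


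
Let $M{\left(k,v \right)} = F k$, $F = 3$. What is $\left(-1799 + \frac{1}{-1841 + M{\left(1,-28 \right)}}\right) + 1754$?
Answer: $- \frac{82711}{1838} \approx -45.001$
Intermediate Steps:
$M{\left(k,v \right)} = 3 k$
$\left(-1799 + \frac{1}{-1841 + M{\left(1,-28 \right)}}\right) + 1754 = \left(-1799 + \frac{1}{-1841 + 3 \cdot 1}\right) + 1754 = \left(-1799 + \frac{1}{-1841 + 3}\right) + 1754 = \left(-1799 + \frac{1}{-1838}\right) + 1754 = \left(-1799 - \frac{1}{1838}\right) + 1754 = - \frac{3306563}{1838} + 1754 = - \frac{82711}{1838}$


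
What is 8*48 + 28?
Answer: 412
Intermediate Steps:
8*48 + 28 = 384 + 28 = 412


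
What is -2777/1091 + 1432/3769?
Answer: -8904201/4111979 ≈ -2.1654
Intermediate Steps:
-2777/1091 + 1432/3769 = -8904201/4111979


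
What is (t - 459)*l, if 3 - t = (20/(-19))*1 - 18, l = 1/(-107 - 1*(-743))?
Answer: -4151/6042 ≈ -0.68702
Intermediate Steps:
l = 1/636 (l = 1/(-107 + 743) = 1/636 ≈ 0.0015723)
t = 419/19 (t = 3 - ((20/(-19))*1 - 18) = 3 - ((20*(-1/19))*1 - 18) = 3 - (-20/19*1 - 18) = 3 - (-20/19 - 18) = 3 - 1*(-362/19) = 3 + 362/19 = 419/19 ≈ 22.053)
(t - 459)*l = (419/19 - 459)*(1/636) = -8302/19*1/636 = -4151/6042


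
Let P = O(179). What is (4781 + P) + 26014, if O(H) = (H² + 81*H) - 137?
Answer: 77198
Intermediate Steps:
O(H) = -137 + H² + 81*H
P = 46403 (P = -137 + 179² + 81*179 = -137 + 32041 + 14499 = 46403)
(4781 + P) + 26014 = (4781 + 46403) + 26014 = 51184 + 26014 = 77198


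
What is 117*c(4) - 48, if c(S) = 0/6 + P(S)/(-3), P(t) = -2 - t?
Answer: 186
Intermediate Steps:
c(S) = 2/3 + S/3 (c(S) = 0/6 + (-2 - S)/(-3) = 0*(1/6) + (-2 - S)*(-1/3) = 0 + (2/3 + S/3) = 2/3 + S/3)
117*c(4) - 48 = 117*(2/3 + (1/3)*4) - 48 = 117*(2/3 + 4/3) - 48 = 117*2 - 48 = 234 - 48 = 186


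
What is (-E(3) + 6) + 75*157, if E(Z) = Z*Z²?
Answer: 11754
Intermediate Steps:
E(Z) = Z³
(-E(3) + 6) + 75*157 = (-1*3³ + 6) + 75*157 = (-1*27 + 6) + 11775 = (-27 + 6) + 11775 = -21 + 11775 = 11754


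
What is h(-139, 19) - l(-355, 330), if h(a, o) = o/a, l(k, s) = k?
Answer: 49326/139 ≈ 354.86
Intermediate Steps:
h(-139, 19) - l(-355, 330) = 19/(-139) - 1*(-355) = 19*(-1/139) + 355 = -19/139 + 355 = 49326/139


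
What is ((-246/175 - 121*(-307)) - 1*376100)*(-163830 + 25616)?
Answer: 8198442740494/175 ≈ 4.6848e+10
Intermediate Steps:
((-246/175 - 121*(-307)) - 1*376100)*(-163830 + 25616) = ((-246*1/175 + 37147) - 376100)*(-138214) = ((-246/175 + 37147) - 376100)*(-138214) = (6500479/175 - 376100)*(-138214) = -59317021/175*(-138214) = 8198442740494/175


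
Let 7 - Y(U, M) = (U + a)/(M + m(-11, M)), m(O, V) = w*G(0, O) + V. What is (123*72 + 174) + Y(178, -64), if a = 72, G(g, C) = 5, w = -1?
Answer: 1202171/133 ≈ 9038.9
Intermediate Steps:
m(O, V) = -5 + V (m(O, V) = -1*5 + V = -5 + V)
Y(U, M) = 7 - (72 + U)/(-5 + 2*M) (Y(U, M) = 7 - (U + 72)/(M + (-5 + M)) = 7 - (72 + U)/(-5 + 2*M))
(123*72 + 174) + Y(178, -64) = (123*72 + 174) + (-107 - 1*178 + 14*(-64))/(-5 + 2*(-64)) = (8856 + 174) + (-107 - 178 - 896)/(-5 - 128) = 9030 - 1181/(-133) = 9030 - 1/133*(-1181) = 9030 + 1181/133 = 1202171/133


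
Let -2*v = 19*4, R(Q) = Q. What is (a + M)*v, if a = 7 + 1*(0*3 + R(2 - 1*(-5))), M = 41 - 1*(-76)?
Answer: -4978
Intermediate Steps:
M = 117 (M = 41 + 76 = 117)
v = -38 (v = -19*4/2 = -½*76 = -38)
a = 14 (a = 7 + 1*(0*3 + (2 - 1*(-5))) = 7 + 1*(0 + (2 + 5)) = 7 + 1*(0 + 7) = 7 + 1*7 = 7 + 7 = 14)
(a + M)*v = (14 + 117)*(-38) = 131*(-38) = -4978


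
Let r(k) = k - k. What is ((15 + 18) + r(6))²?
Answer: 1089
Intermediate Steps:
r(k) = 0
((15 + 18) + r(6))² = ((15 + 18) + 0)² = (33 + 0)² = 33² = 1089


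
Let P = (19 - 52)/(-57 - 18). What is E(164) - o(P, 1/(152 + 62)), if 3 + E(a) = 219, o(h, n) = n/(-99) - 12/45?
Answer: 22909133/105930 ≈ 216.27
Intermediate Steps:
P = 11/25 (P = -33/(-75) = -33*(-1/75) = 11/25 ≈ 0.44000)
o(h, n) = -4/15 - n/99 (o(h, n) = n*(-1/99) - 12*1/45 = -n/99 - 4/15 = -4/15 - n/99)
E(a) = 216 (E(a) = -3 + 219 = 216)
E(164) - o(P, 1/(152 + 62)) = 216 - (-4/15 - 1/(99*(152 + 62))) = 216 - (-4/15 - 1/99/214) = 216 - (-4/15 - 1/99*1/214) = 216 - (-4/15 - 1/21186) = 216 - 1*(-28253/105930) = 216 + 28253/105930 = 22909133/105930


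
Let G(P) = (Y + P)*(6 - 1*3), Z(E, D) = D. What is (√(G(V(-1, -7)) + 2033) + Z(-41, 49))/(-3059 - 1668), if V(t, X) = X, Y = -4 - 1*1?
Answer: -49/4727 - √1997/4727 ≈ -0.019820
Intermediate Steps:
Y = -5 (Y = -4 - 1 = -5)
G(P) = -15 + 3*P (G(P) = (-5 + P)*(6 - 1*3) = (-5 + P)*(6 - 3) = (-5 + P)*3 = -15 + 3*P)
(√(G(V(-1, -7)) + 2033) + Z(-41, 49))/(-3059 - 1668) = (√((-15 + 3*(-7)) + 2033) + 49)/(-3059 - 1668) = (√((-15 - 21) + 2033) + 49)/(-4727) = (√(-36 + 2033) + 49)*(-1/4727) = (√1997 + 49)*(-1/4727) = (49 + √1997)*(-1/4727) = -49/4727 - √1997/4727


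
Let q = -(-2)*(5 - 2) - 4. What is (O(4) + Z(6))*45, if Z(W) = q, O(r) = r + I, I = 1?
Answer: 315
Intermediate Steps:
O(r) = 1 + r (O(r) = r + 1 = 1 + r)
q = 2 (q = -(-2)*3 - 4 = -1*(-6) - 4 = 6 - 4 = 2)
Z(W) = 2
(O(4) + Z(6))*45 = ((1 + 4) + 2)*45 = (5 + 2)*45 = 7*45 = 315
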